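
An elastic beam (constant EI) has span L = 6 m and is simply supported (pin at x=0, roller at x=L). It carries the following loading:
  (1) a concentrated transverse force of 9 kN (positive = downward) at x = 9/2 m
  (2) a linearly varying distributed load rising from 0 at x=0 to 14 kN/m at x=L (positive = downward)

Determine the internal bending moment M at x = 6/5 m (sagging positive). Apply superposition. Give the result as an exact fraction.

M(6/5) = 4707/250 kN·m

Load 1 — point force P=9 kN at a=9/2 m (b=L-a=3/2):
  M_1 = Pbx/L  [x≤a] = 9·(3/2)·(6/5)/6 = 27/10 kN·m
Load 2 — triangular load w₀=14 kN/m (0→w₀ over full span):
  M_2 = w₀Lx/6 - w₀x³/(6L) = 14·6·(6/5)/6 - 14·(6/5)³/(6·6) = 2016/125 kN·m
Superposition: M = Σ M_i = 4707/250 kN·m ≈ 18.828000 kN·m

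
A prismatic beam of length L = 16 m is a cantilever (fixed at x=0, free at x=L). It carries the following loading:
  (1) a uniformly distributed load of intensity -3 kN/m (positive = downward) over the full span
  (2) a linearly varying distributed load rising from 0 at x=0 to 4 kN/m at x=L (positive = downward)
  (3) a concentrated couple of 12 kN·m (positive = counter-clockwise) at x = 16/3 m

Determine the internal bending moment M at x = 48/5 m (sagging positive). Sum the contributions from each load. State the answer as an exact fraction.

Load 1 — uniform load w=-3 kN/m over full span:
  M_1 = -w(L-x)²/2 = -(-3)·(16-(48/5))²/2 = 1536/25 kN·m
Load 2 — triangular load w₀=4 kN/m (0→w₀ over full span):
  M_2 = w₀Lx/2 - w₀L²/3 - w₀x³/(6L) = 4·16·(48/5)/2 - 4·16²/3 - 4·(48/5)³/(6·16) = -26624/375 kN·m
Load 3 — applied couple M₀=12 kN·m at a=16/3 m (b=L-a=32/3):
  M_3 = 0  [x>a] = 0 kN·m
Superposition: M = Σ M_i = -3584/375 kN·m ≈ -9.557333 kN·m

M(48/5) = -3584/375 kN·m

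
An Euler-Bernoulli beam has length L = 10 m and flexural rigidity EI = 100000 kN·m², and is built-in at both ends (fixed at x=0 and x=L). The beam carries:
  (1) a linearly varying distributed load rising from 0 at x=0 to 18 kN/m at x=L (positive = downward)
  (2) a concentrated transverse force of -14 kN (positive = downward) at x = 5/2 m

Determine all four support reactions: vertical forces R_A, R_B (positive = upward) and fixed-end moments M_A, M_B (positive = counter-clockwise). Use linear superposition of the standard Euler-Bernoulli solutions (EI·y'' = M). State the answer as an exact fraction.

Load 1 — triangular load w₀=18 kN/m (0→w₀ over full span):
  R_A = 3w₀L/20 = 3·18·10/20 = 27 kN
  M_A = w₀L²/30 = 18·10²/30 = 60 kN·m
  R_B = 7w₀L/20 = 7·18·10/20 = 63 kN
  M_B = -w₀L²/20 = -18·10²/20 = -90 kN·m
Load 2 — point force P=-14 kN at a=5/2 m (b=L-a=15/2):
  R_A = Pb²(3a+b)/L³ = (-14)·(15/2)²·(3·(5/2)+(15/2))/10³ = -189/16 kN
  M_A = Pab²/L² = (-14)·(5/2)·(15/2)²/10² = -315/16 kN·m
  R_B = Pa²(a+3b)/L³ = (-14)·(5/2)²·((5/2)+3·(15/2))/10³ = -35/16 kN
  M_B = -Pa²b/L² = -(-14)·(5/2)²·(15/2)/10² = 105/16 kN·m
Superposition: R_A = 243/16 kN, M_A = 645/16 kN·m, R_B = 973/16 kN, M_B = -1335/16 kN·m

R_A = 243/16 kN, M_A = 645/16 kN·m, R_B = 973/16 kN, M_B = -1335/16 kN·m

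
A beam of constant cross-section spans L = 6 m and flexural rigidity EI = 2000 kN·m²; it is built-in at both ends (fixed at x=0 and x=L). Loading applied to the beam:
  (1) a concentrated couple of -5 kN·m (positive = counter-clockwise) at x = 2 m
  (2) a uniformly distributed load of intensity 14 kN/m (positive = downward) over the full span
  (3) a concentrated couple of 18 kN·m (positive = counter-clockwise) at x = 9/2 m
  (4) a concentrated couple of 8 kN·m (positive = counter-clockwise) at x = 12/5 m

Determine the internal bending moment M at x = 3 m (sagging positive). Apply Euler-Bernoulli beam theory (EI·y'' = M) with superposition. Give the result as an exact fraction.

M(3) = 719/30 kN·m

Load 1 — applied couple M₀=-5 kN·m at a=2 m (b=L-a=4):
  M_1 = R_Ax - M_A - M₀  [x>a] with R_A=-10/9, M_A=0 = (-10/9)·3 - 0 - (-5) = 5/3 kN·m
Load 2 — uniform load w=14 kN/m over full span:
  M_2 = wLx/2 - wL²/12 - wx²/2 = 14·6·3/2 - 14·6²/12 - 14·3²/2 = 21 kN·m
Load 3 — applied couple M₀=18 kN·m at a=9/2 m (b=L-a=3/2):
  M_3 = R_Ax - M_A  [x≤a] with R_A=27/8, M_A=45/8 = (27/8)·3 - (45/8) = 9/2 kN·m
Load 4 — applied couple M₀=8 kN·m at a=12/5 m (b=L-a=18/5):
  M_4 = R_Ax - M_A - M₀  [x>a] with R_A=48/25, M_A=24/25 = (48/25)·3 - (24/25) - 8 = -16/5 kN·m
Superposition: M = Σ M_i = 719/30 kN·m ≈ 23.966667 kN·m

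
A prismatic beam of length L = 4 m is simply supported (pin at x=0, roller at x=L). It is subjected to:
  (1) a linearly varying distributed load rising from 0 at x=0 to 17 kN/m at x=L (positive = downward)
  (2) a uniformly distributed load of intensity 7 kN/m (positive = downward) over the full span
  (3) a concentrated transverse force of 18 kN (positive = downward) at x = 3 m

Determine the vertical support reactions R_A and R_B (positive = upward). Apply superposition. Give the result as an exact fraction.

Load 1 — triangular load w₀=17 kN/m (0→w₀ over full span):
  R_A = w₀L/6 = 17·4/6 = 34/3 kN
  R_B = w₀L/3 = 17·4/3 = 68/3 kN
Load 2 — uniform load w=7 kN/m over full span:
  R_A = wL/2 = 7·4/2 = 14 kN
  R_B = wL/2 = 7·4/2 = 14 kN
Load 3 — point force P=18 kN at a=3 m (b=L-a=1):
  R_A = Pb/L = 18·1/4 = 9/2 kN
  R_B = Pa/L = 18·3/4 = 27/2 kN
Superposition: R_A = 179/6 kN, R_B = 301/6 kN

R_A = 179/6 kN, R_B = 301/6 kN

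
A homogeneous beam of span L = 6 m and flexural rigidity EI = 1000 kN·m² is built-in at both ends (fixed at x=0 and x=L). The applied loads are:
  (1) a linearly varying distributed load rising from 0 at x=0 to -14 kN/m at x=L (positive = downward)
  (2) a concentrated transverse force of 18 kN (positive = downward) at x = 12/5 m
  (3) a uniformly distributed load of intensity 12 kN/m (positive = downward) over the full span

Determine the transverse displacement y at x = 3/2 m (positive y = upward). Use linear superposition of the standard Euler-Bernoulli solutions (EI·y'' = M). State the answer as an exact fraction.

Load 1 — triangular load w₀=-14 kN/m (0→w₀ over full span):
  y_1 = -w₀x²(L-x)²(x+2L)/(120LEI) = -(-14)·(3/2)²·(6-(3/2))²·((3/2)+2·6)/(120·6·1000) = 15309/1280000 m
Load 2 — point force P=18 kN at a=12/5 m (b=L-a=18/5):
  y_2 = -Pb²x²(3aL-(3a+b)x)/(6L³EI)  [x≤a] = -18·(18/5)²·(3/2)²·(3·(12/5)·6-(3·(12/5)+(18/5))·(3/2))/(6·6³·1000) = -2187/200000 m
Load 3 — uniform load w=12 kN/m over full span:
  y_3 = -wx²(L-x)²/(24EI) = -12·(3/2)²·(6-(3/2))²/(24·1000) = -729/32000 m
Superposition: y = Σ y_i = -139239/6400000 m ≈ -0.021756 m

y(3/2) = -139239/6400000 m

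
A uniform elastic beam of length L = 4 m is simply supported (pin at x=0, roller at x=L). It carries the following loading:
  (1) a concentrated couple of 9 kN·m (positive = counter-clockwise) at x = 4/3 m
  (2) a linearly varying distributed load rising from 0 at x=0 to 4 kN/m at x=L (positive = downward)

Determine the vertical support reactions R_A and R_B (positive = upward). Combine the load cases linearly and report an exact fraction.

Load 1 — applied couple M₀=9 kN·m at a=4/3 m (b=L-a=8/3):
  R_A = M₀/L = 9/4 kN
  R_B = -M₀/L = -9/4 kN
Load 2 — triangular load w₀=4 kN/m (0→w₀ over full span):
  R_A = w₀L/6 = 4·4/6 = 8/3 kN
  R_B = w₀L/3 = 4·4/3 = 16/3 kN
Superposition: R_A = 59/12 kN, R_B = 37/12 kN

R_A = 59/12 kN, R_B = 37/12 kN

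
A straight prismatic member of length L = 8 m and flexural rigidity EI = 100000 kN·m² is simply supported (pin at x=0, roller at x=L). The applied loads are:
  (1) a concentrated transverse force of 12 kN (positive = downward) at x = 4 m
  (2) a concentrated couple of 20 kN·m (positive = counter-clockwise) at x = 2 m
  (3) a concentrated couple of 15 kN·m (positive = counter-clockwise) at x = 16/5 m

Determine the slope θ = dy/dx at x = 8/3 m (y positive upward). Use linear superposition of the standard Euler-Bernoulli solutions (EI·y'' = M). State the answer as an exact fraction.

Load 1 — point force P=12 kN at a=4 m (b=L-a=4):
  θ_1 = -Pb(L²-b²-3x²)/(6LEI)  [x≤a] = -12·4·(8²-4²-3·(8/3)²)/(6·8·100000) = -1/3750 rad
Load 2 — applied couple M₀=20 kN·m at a=2 m (b=L-a=6):
  θ_2 = (M₀x²/(2L)-M₀(x-a)+C₁)/EI  [x>a] with C₁=M₀(3b²-L²)/(6L)=55/3 = (20·(8/3)²/(2·8)-20·((8/3)-2)+(55/3))/100000 = 1/7200 rad
Load 3 — applied couple M₀=15 kN·m at a=16/5 m (b=L-a=24/5):
  θ_3 = (M₀x²/(2L)+C₁)/EI  [x≤a] with C₁=M₀(3b²-L²)/(6L)=8/5 = (15·(8/3)²/(2·8)+(8/5))/100000 = 31/375000 rad
Superposition: θ = Σ θ_i = -203/4500000 rad ≈ -0.000045 rad

θ(8/3) = -203/4500000 rad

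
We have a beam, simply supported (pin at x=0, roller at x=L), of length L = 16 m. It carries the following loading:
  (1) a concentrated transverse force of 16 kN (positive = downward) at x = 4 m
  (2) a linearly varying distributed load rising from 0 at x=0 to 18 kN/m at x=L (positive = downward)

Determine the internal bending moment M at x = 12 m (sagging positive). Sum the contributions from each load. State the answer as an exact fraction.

Load 1 — point force P=16 kN at a=4 m (b=L-a=12):
  M_1 = Pa(L-x)/L  [x>a] = 16·4·(16-12)/16 = 16 kN·m
Load 2 — triangular load w₀=18 kN/m (0→w₀ over full span):
  M_2 = w₀Lx/6 - w₀x³/(6L) = 18·16·12/6 - 18·12³/(6·16) = 252 kN·m
Superposition: M = Σ M_i = 268 kN·m ≈ 268.000000 kN·m

M(12) = 268 kN·m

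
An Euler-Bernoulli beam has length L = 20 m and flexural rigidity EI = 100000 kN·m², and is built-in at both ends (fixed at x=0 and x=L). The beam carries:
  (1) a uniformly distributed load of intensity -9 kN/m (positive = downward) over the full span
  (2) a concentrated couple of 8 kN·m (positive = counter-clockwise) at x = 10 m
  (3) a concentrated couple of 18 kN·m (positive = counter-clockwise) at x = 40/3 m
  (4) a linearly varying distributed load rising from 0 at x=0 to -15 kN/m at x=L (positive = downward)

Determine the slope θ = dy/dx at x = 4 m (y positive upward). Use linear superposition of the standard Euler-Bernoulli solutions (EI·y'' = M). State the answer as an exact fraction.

θ(4) = 629/62500 rad

Load 1 — uniform load w=-9 kN/m over full span:
  θ_1 = -wx(L-x)(L-2x)/(12EI) = -(-9)·4·(20-4)·(20-2·4)/(12·100000) = 18/3125 rad
Load 2 — applied couple M₀=8 kN·m at a=10 m (b=L-a=10):
  θ_2 = (R_Ax²/2 - M_Ax)/EI  [x≤a] with R_A=3/5, M_A=2 = ((3/5)·4²/2 - 2·4)/100000 = -1/31250 rad
Load 3 — applied couple M₀=18 kN·m at a=40/3 m (b=L-a=20/3):
  θ_3 = (R_Ax²/2 - M_Ax)/EI  [x≤a] with R_A=6/5, M_A=6 = ((6/5)·4²/2 - 6·4)/100000 = -9/62500 rad
Load 4 — triangular load w₀=-15 kN/m (0→w₀ over full span):
  θ_4 = -w₀(2x(L-x)(L-2x)(x+2L)+x²(L-x)²)/(120LEI) = -(-15)·(2·4·(20-4)·(20-2·4)·(4+2·20)+4²·(20-4)²)/(120·20·100000) = 14/3125 rad
Superposition: θ = Σ θ_i = 629/62500 rad ≈ 0.010064 rad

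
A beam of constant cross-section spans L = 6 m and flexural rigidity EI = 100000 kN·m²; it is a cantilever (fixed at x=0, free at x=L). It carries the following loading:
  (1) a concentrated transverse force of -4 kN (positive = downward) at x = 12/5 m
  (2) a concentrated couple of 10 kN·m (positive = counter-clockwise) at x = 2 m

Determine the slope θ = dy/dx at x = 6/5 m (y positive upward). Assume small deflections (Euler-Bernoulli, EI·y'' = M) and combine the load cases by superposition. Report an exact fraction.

Load 1 — point force P=-4 kN at a=12/5 m (b=L-a=18/5):
  θ_1 = -Px(2a-x)/(2EI)  [x≤a] = -(-4)·(6/5)·(2·(12/5)-(6/5))/(2·100000) = 27/312500 rad
Load 2 — applied couple M₀=10 kN·m at a=2 m (b=L-a=4):
  θ_2 = M₀x/EI  [x≤a] = 10·(6/5)/100000 = 3/25000 rad
Superposition: θ = Σ θ_i = 129/625000 rad ≈ 0.000206 rad

θ(6/5) = 129/625000 rad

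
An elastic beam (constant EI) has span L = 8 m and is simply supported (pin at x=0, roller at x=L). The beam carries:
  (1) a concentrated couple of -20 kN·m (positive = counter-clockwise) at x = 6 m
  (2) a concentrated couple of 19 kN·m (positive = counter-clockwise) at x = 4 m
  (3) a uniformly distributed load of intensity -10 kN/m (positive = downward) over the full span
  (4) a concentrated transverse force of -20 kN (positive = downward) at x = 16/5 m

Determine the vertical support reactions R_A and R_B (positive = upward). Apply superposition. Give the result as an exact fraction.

R_A = -417/8 kN, R_B = -383/8 kN

Load 1 — applied couple M₀=-20 kN·m at a=6 m (b=L-a=2):
  R_A = M₀/L = (-20)/8 = -5/2 kN
  R_B = -M₀/L = -(-20)/8 = 5/2 kN
Load 2 — applied couple M₀=19 kN·m at a=4 m (b=L-a=4):
  R_A = M₀/L = 19/8 kN
  R_B = -M₀/L = -19/8 kN
Load 3 — uniform load w=-10 kN/m over full span:
  R_A = wL/2 = (-10)·8/2 = -40 kN
  R_B = wL/2 = (-10)·8/2 = -40 kN
Load 4 — point force P=-20 kN at a=16/5 m (b=L-a=24/5):
  R_A = Pb/L = (-20)·(24/5)/8 = -12 kN
  R_B = Pa/L = (-20)·(16/5)/8 = -8 kN
Superposition: R_A = -417/8 kN, R_B = -383/8 kN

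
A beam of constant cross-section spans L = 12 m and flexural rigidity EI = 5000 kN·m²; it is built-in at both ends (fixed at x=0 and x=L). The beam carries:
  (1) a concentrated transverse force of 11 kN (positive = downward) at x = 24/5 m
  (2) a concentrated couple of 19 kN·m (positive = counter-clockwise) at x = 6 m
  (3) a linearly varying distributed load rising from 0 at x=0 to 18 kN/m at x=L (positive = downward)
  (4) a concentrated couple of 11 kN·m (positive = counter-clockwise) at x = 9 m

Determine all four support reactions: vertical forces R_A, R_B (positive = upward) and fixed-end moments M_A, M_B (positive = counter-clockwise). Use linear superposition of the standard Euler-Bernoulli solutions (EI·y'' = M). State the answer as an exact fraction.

R_A = 171737/4000 kN, M_A = 227191/2000 kN·m, R_B = 304263/4000 kN, M_B = -279169/2000 kN·m

Load 1 — point force P=11 kN at a=24/5 m (b=L-a=36/5):
  R_A = Pb²(3a+b)/L³ = 11·(36/5)²·(3·(24/5)+(36/5))/12³ = 891/125 kN
  M_A = Pab²/L² = 11·(24/5)·(36/5)²/12² = 2376/125 kN·m
  R_B = Pa²(a+3b)/L³ = 11·(24/5)²·((24/5)+3·(36/5))/12³ = 484/125 kN
  M_B = -Pa²b/L² = -11·(24/5)²·(36/5)/12² = -1584/125 kN·m
Load 2 — applied couple M₀=19 kN·m at a=6 m (b=L-a=6):
  R_A = 6M₀ab/L³ = 6·19·6·6/12³ = 19/8 kN
  M_A = M₀b(2a-b)/L² = 19·6·(2·6-6)/12² = 19/4 kN·m
  R_B = -6M₀ab/L³ = -6·19·6·6/12³ = -19/8 kN
  M_B = M₀a(2b-a)/L² = 19·6·(2·6-6)/12² = 19/4 kN·m
Load 3 — triangular load w₀=18 kN/m (0→w₀ over full span):
  R_A = 3w₀L/20 = 3·18·12/20 = 162/5 kN
  M_A = w₀L²/30 = 18·12²/30 = 432/5 kN·m
  R_B = 7w₀L/20 = 7·18·12/20 = 378/5 kN
  M_B = -w₀L²/20 = -18·12²/20 = -648/5 kN·m
Load 4 — applied couple M₀=11 kN·m at a=9 m (b=L-a=3):
  R_A = 6M₀ab/L³ = 6·11·9·3/12³ = 33/32 kN
  M_A = M₀b(2a-b)/L² = 11·3·(2·9-3)/12² = 55/16 kN·m
  R_B = -6M₀ab/L³ = -6·11·9·3/12³ = -33/32 kN
  M_B = M₀a(2b-a)/L² = 11·9·(2·3-9)/12² = -33/16 kN·m
Superposition: R_A = 171737/4000 kN, M_A = 227191/2000 kN·m, R_B = 304263/4000 kN, M_B = -279169/2000 kN·m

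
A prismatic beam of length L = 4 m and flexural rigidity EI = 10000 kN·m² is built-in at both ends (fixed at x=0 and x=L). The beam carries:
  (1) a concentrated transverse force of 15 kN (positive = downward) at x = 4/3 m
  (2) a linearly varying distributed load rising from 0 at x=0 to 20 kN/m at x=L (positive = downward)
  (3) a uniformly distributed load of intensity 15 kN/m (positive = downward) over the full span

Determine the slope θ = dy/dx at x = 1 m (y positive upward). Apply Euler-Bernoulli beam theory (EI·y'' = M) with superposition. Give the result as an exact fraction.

θ(1) = -377/240000 rad

Load 1 — point force P=15 kN at a=4/3 m (b=L-a=8/3):
  θ_1 = -Pb²x(2aL-(3a+b)x)/(2L³EI)  [x≤a] = -15·(8/3)²·1·(2·(4/3)·4-(3·(4/3)+(8/3))·1)/(2·4³·10000) = -1/3000 rad
Load 2 — triangular load w₀=20 kN/m (0→w₀ over full span):
  θ_2 = -w₀(2x(L-x)(L-2x)(x+2L)+x²(L-x)²)/(120LEI) = -20·(2·1·(4-1)·(4-2·1)·(1+2·4)+1²·(4-1)²)/(120·4·10000) = -39/80000 rad
Load 3 — uniform load w=15 kN/m over full span:
  θ_3 = -wx(L-x)(L-2x)/(12EI) = -15·1·(4-1)·(4-2·1)/(12·10000) = -3/4000 rad
Superposition: θ = Σ θ_i = -377/240000 rad ≈ -0.001571 rad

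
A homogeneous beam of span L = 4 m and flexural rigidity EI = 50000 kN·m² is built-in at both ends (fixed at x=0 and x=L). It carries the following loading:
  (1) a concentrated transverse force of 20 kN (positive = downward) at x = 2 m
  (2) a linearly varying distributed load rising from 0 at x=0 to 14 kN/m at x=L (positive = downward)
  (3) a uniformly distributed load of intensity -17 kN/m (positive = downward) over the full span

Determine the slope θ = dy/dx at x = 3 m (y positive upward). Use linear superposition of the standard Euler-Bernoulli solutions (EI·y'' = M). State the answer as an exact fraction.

Load 1 — point force P=20 kN at a=2 m (b=L-a=2):
  θ_1 = Pa²(L-x)(2bL-(3b+a)(L-x))/(2L³EI)  [x>a] = 20·2²·(4-3)·(2·2·4-(3·2+2)·(4-3))/(2·4³·50000) = 1/10000 rad
Load 2 — triangular load w₀=14 kN/m (0→w₀ over full span):
  θ_2 = -w₀(2x(L-x)(L-2x)(x+2L)+x²(L-x)²)/(120LEI) = -14·(2·3·(4-3)·(4-2·3)·(3+2·4)+3²·(4-3)²)/(120·4·50000) = 287/4000000 rad
Load 3 — uniform load w=-17 kN/m over full span:
  θ_3 = -wx(L-x)(L-2x)/(12EI) = -(-17)·3·(4-3)·(4-2·3)/(12·50000) = -17/100000 rad
Superposition: θ = Σ θ_i = 7/4000000 rad ≈ 0.000002 rad

θ(3) = 7/4000000 rad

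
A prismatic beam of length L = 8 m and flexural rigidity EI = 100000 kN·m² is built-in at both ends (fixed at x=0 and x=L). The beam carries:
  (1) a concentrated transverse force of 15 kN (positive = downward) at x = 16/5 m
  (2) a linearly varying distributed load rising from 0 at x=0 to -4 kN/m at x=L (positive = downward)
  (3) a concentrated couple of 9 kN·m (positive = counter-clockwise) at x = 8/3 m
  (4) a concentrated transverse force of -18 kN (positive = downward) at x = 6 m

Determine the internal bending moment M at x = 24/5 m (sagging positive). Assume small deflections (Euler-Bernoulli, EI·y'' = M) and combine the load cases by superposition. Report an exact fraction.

Load 1 — point force P=15 kN at a=16/5 m (b=L-a=24/5):
  M_1 = Pa²(a+3b)(L-x)/L³ - Pa²b/L²  [x>a] = 15·(16/5)²·((16/5)+3·(24/5))·(8-(24/5))/8³ - 15·(16/5)²·(24/5)/8² = 672/125 kN·m
Load 2 — triangular load w₀=-4 kN/m (0→w₀ over full span):
  M_2 = 3w₀Lx/20 - w₀L²/30 - w₀x³/(6L) = 3·(-4)·8·(24/5)/20 - (-4)·8²/30 - (-4)·(24/5)³/(6·8) = -1984/375 kN·m
Load 3 — applied couple M₀=9 kN·m at a=8/3 m (b=L-a=16/3):
  M_3 = R_Ax - M_A - M₀  [x>a] with R_A=3/2, M_A=0 = (3/2)·(24/5) - 0 - 9 = -9/5 kN·m
Load 4 — point force P=-18 kN at a=6 m (b=L-a=2):
  M_4 = Pb²(3a+b)x/L³ - Pab²/L²  [x≤a] = (-18)·2²·(3·6+2)·(24/5)/8³ - (-18)·6·2²/8² = -27/4 kN·m
Superposition: M = Σ M_i = -12697/1500 kN·m ≈ -8.464667 kN·m

M(24/5) = -12697/1500 kN·m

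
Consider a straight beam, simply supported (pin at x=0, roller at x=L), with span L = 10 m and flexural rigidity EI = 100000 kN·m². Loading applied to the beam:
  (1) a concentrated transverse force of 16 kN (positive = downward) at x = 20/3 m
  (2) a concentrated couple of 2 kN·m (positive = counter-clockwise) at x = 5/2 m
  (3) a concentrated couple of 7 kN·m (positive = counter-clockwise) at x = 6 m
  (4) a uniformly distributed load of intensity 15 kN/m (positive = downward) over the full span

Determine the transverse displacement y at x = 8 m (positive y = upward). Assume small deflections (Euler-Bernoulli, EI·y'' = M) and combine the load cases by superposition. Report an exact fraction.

Load 1 — point force P=16 kN at a=20/3 m (b=L-a=10/3):
  y_1 = -Pa(L-x)(2Lx-a²-x²)/(6LEI)  [x>a] = -16·(20/3)·(10-8)·(2·10·8-(20/3)²-8²)/(6·10·100000) = -464/253125 m
Load 2 — applied couple M₀=2 kN·m at a=5/2 m (b=L-a=15/2):
  y_2 = (M₀x³/(6L)-M₀(x-a)²/2+C₁x)/EI  [x>a] with C₁=M₀(3b²-L²)/(6L)=55/24 = (2·8³/(6·10)-2·(8-(5/2))²/2+(55/24)·8)/100000 = 103/2000000 m
Load 3 — applied couple M₀=7 kN·m at a=6 m (b=L-a=4):
  y_3 = (M₀x³/(6L)-M₀(x-a)²/2+C₁x)/EI  [x>a] with C₁=M₀(3b²-L²)/(6L)=-91/15 = (7·8³/(6·10)-7·(8-6)²/2+(-91/15)·8)/100000 = -7/250000 m
Load 4 — uniform load w=15 kN/m over full span:
  y_4 = -wx(L³-2Lx²+x³)/(24EI) = -15·8·(10³-2·10·8²+8³)/(24·100000) = -29/2500 m
Superposition: y = Σ y_i = -2172353/162000000 m ≈ -0.013410 m

y(8) = -2172353/162000000 m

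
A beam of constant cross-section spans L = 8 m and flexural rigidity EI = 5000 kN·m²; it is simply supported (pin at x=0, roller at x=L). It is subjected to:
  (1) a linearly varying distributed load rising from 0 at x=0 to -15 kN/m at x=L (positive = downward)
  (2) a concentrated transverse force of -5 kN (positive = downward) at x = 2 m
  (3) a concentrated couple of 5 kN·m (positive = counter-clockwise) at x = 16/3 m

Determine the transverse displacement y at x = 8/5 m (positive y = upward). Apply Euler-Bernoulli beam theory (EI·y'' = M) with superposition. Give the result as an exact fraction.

y(8/5) = 1717027/35156250 m

Load 1 — triangular load w₀=-15 kN/m (0→w₀ over full span):
  y_1 = -w₀x(7L⁴-10L²x²+3x⁴)/(360LEI) = -(-15)·(8/5)·(7·8⁴-10·8²·(8/5)²+3·(8/5)⁴)/(360·8·5000) = 88064/1953125 m
Load 2 — point force P=-5 kN at a=2 m (b=L-a=6):
  y_2 = -Pbx(L²-b²-x²)/(6LEI)  [x≤a] = -(-5)·6·(8/5)·(8²-6²-(8/5)²)/(6·8·5000) = 159/31250 m
Load 3 — applied couple M₀=5 kN·m at a=16/3 m (b=L-a=8/3):
  y_3 = (M₀x³/(6L)+C₁x)/EI  [x≤a] with C₁=M₀(3b²-L²)/(6L)=-40/9 = (5·(8/5)³/(6·8)+(-40/9)·(8/5))/5000 = -188/140625 m
Superposition: y = Σ y_i = 1717027/35156250 m ≈ 0.048840 m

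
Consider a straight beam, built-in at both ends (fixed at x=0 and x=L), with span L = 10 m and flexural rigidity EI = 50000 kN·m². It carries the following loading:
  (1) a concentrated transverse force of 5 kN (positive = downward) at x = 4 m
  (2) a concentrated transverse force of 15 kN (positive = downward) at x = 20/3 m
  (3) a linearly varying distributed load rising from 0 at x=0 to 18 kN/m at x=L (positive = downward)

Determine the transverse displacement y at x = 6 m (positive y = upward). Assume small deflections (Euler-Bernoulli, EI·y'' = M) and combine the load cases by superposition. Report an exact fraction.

Load 1 — point force P=5 kN at a=4 m (b=L-a=6):
  y_1 = -Pa²(L-x)²(3bL-(3b+a)(L-x))/(6L³EI)  [x>a] = -5·4²·(10-6)²·(3·6·10-(3·6+4)·(10-6))/(6·10³·50000) = -92/234375 m
Load 2 — point force P=15 kN at a=20/3 m (b=L-a=10/3):
  y_2 = -Pb²x²(3aL-(3a+b)x)/(6L³EI)  [x≤a] = -15·(10/3)²·6²·(3·(20/3)·10-(3·(20/3)+(10/3))·6)/(6·10³·50000) = -3/2500 m
Load 3 — triangular load w₀=18 kN/m (0→w₀ over full span):
  y_3 = -w₀x²(L-x)²(x+2L)/(120LEI) = -18·6²·(10-6)²·(6+2·10)/(120·10·50000) = -351/78125 m
Superposition: y = Σ y_i = -1141/187500 m ≈ -0.006085 m

y(6) = -1141/187500 m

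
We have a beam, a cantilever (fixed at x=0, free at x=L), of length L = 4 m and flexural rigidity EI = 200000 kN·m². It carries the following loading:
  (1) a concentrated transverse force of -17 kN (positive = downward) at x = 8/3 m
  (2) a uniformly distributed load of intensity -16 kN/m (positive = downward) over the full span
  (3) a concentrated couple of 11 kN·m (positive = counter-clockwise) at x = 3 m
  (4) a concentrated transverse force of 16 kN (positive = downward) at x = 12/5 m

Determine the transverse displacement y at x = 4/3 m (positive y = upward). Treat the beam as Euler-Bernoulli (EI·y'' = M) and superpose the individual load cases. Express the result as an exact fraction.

y(4/3) = 16121/30375000 m

Load 1 — point force P=-17 kN at a=8/3 m (b=L-a=4/3):
  y_1 = -Px²(3a-x)/(6EI)  [x≤a] = -(-17)·(4/3)²·(3·(8/3)-(4/3))/(6·200000) = 17/101250 m
Load 2 — uniform load w=-16 kN/m over full span:
  y_2 = -wx²(x²-4Lx+6L²)/(24EI) = -(-16)·(4/3)²·((4/3)²-4·4·(4/3)+6·4²)/(24·200000) = 344/759375 m
Load 3 — applied couple M₀=11 kN·m at a=3 m (b=L-a=1):
  y_3 = M₀x²/(2EI)  [x≤a] = 11·(4/3)²/(2·200000) = 11/225000 m
Load 4 — point force P=16 kN at a=12/5 m (b=L-a=8/5):
  y_4 = -Px²(3a-x)/(6EI)  [x≤a] = -16·(4/3)²·(3·(12/5)-(4/3))/(6·200000) = -176/1265625 m
Superposition: y = Σ y_i = 16121/30375000 m ≈ 0.000531 m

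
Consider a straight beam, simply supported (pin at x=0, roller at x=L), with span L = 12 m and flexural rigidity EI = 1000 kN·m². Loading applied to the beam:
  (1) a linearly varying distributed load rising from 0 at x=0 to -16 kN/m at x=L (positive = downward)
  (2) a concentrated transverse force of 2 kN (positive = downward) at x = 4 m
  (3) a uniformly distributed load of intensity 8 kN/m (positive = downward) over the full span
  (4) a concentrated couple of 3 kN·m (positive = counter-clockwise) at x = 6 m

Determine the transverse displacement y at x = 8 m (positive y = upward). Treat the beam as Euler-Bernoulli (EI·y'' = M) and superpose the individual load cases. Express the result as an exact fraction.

Load 1 — triangular load w₀=-16 kN/m (0→w₀ over full span):
  y_1 = -w₀x(7L⁴-10L²x²+3x⁴)/(360LEI) = -(-16)·8·(7·12⁴-10·12²·8²+3·8⁴)/(360·12·1000) = 2176/1125 m
Load 2 — point force P=2 kN at a=4 m (b=L-a=8):
  y_2 = -Pa(L-x)(2Lx-a²-x²)/(6LEI)  [x>a] = -2·4·(12-8)·(2·12·8-4²-8²)/(6·12·1000) = -56/1125 m
Load 3 — uniform load w=8 kN/m over full span:
  y_3 = -wx(L³-2Lx²+x³)/(24EI) = -8·8·(12³-2·12·8²+8³)/(24·1000) = -704/375 m
Load 4 — applied couple M₀=3 kN·m at a=6 m (b=L-a=6):
  y_4 = (M₀x³/(6L)-M₀(x-a)²/2+C₁x)/EI  [x>a] with C₁=M₀(3b²-L²)/(6L)=-3/2 = (3·8³/(6·12)-3·(8-6)²/2+(-3/2)·8)/1000 = 1/300 m
Superposition: y = Σ y_i = 47/4500 m ≈ 0.010444 m

y(8) = 47/4500 m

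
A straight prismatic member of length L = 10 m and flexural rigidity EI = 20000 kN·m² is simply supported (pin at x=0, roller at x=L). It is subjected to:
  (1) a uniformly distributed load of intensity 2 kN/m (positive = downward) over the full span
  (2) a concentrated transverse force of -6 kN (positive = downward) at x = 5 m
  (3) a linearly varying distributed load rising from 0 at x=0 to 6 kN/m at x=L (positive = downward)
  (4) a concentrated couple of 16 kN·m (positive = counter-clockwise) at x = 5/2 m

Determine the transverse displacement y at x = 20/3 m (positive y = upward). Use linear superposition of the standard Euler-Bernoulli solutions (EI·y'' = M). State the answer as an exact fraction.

y(20/3) = -3959/194400 m

Load 1 — uniform load w=2 kN/m over full span:
  y_1 = -wx(L³-2Lx²+x³)/(24EI) = -2·(20/3)·(10³-2·10·(20/3)²+(20/3)³)/(24·20000) = -11/972 m
Load 2 — point force P=-6 kN at a=5 m (b=L-a=5):
  y_2 = -Pa(L-x)(2Lx-a²-x²)/(6LEI)  [x>a] = -(-6)·5·(10-(20/3))·(2·10·(20/3)-5²-(20/3)²)/(6·10·20000) = 23/4320 m
Load 3 — triangular load w₀=6 kN/m (0→w₀ over full span):
  y_3 = -w₀x(7L⁴-10L²x²+3x⁴)/(360LEI) = -6·(20/3)·(7·10⁴-10·10²·(20/3)²+3·(20/3)⁴)/(360·10·20000) = -17/972 m
Load 4 — applied couple M₀=16 kN·m at a=5/2 m (b=L-a=15/2):
  y_4 = (M₀x³/(6L)-M₀(x-a)²/2+C₁x)/EI  [x>a] with C₁=M₀(3b²-L²)/(6L)=55/3 = (16·(20/3)³/(6·10)-16·((20/3)-(5/2))²/2+(55/3)·(20/3))/20000 = 101/32400 m
Superposition: y = Σ y_i = -3959/194400 m ≈ -0.020365 m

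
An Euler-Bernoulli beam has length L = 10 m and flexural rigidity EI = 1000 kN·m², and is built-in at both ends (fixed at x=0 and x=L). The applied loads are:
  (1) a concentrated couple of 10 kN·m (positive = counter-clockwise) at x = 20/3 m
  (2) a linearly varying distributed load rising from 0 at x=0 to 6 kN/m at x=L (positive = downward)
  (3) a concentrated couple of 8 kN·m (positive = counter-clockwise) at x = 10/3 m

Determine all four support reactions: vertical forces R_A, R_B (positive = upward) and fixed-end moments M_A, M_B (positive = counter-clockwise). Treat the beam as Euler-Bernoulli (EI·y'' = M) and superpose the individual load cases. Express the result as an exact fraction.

Load 1 — applied couple M₀=10 kN·m at a=20/3 m (b=L-a=10/3):
  R_A = 6M₀ab/L³ = 6·10·(20/3)·(10/3)/10³ = 4/3 kN
  M_A = M₀b(2a-b)/L² = 10·(10/3)·(2·(20/3)-(10/3))/10² = 10/3 kN·m
  R_B = -6M₀ab/L³ = -6·10·(20/3)·(10/3)/10³ = -4/3 kN
  M_B = M₀a(2b-a)/L² = 10·(20/3)·(2·(10/3)-(20/3))/10² = 0 kN·m
Load 2 — triangular load w₀=6 kN/m (0→w₀ over full span):
  R_A = 3w₀L/20 = 3·6·10/20 = 9 kN
  M_A = w₀L²/30 = 6·10²/30 = 20 kN·m
  R_B = 7w₀L/20 = 7·6·10/20 = 21 kN
  M_B = -w₀L²/20 = -6·10²/20 = -30 kN·m
Load 3 — applied couple M₀=8 kN·m at a=10/3 m (b=L-a=20/3):
  R_A = 6M₀ab/L³ = 6·8·(10/3)·(20/3)/10³ = 16/15 kN
  M_A = M₀b(2a-b)/L² = 8·(20/3)·(2·(10/3)-(20/3))/10² = 0 kN·m
  R_B = -6M₀ab/L³ = -6·8·(10/3)·(20/3)/10³ = -16/15 kN
  M_B = M₀a(2b-a)/L² = 8·(10/3)·(2·(20/3)-(10/3))/10² = 8/3 kN·m
Superposition: R_A = 57/5 kN, M_A = 70/3 kN·m, R_B = 93/5 kN, M_B = -82/3 kN·m

R_A = 57/5 kN, M_A = 70/3 kN·m, R_B = 93/5 kN, M_B = -82/3 kN·m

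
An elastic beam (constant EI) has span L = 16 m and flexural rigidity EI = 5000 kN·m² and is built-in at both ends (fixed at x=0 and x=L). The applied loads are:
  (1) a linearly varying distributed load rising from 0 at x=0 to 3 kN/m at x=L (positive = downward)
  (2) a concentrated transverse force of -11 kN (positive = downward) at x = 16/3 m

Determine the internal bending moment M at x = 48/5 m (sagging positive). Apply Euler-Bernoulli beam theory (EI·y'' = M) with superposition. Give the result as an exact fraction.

Load 1 — triangular load w₀=3 kN/m (0→w₀ over full span):
  M_1 = 3w₀Lx/20 - w₀L²/30 - w₀x³/(6L) = 3·3·16·(48/5)/20 - 3·16²/30 - 3·(48/5)³/(6·16) = 1984/125 kN·m
Load 2 — point force P=-11 kN at a=16/3 m (b=L-a=32/3):
  M_2 = Pa²(a+3b)(L-x)/L³ - Pa²b/L²  [x>a] = (-11)·(16/3)²·((16/3)+3·(32/3))·(16-(48/5))/16³ - (-11)·(16/3)²·(32/3)/16² = -704/135 kN·m
Superposition: M = Σ M_i = 35968/3375 kN·m ≈ 10.657185 kN·m

M(48/5) = 35968/3375 kN·m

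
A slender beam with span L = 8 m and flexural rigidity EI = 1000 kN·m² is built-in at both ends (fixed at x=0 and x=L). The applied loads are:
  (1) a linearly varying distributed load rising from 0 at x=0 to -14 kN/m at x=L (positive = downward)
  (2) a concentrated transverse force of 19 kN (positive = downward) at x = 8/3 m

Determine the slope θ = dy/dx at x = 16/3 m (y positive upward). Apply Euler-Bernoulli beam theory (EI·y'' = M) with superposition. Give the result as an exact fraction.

Load 1 — triangular load w₀=-14 kN/m (0→w₀ over full span):
  θ_1 = -w₀(2x(L-x)(L-2x)(x+2L)+x²(L-x)²)/(120LEI) = -(-14)·(2·(16/3)·(8-(16/3))·(8-2·(16/3))·((16/3)+2·8)+(16/3)²·(8-(16/3))²)/(120·8·1000) = -3136/151875 rad
Load 2 — point force P=19 kN at a=8/3 m (b=L-a=16/3):
  θ_2 = Pa²(L-x)(2bL-(3b+a)(L-x))/(2L³EI)  [x>a] = 19·(8/3)²·(8-(16/3))·(2·(16/3)·8-(3·(16/3)+(8/3))·(8-(16/3)))/(2·8³·1000) = 76/6075 rad
Superposition: θ = Σ θ_i = -412/50625 rad ≈ -0.008138 rad

θ(16/3) = -412/50625 rad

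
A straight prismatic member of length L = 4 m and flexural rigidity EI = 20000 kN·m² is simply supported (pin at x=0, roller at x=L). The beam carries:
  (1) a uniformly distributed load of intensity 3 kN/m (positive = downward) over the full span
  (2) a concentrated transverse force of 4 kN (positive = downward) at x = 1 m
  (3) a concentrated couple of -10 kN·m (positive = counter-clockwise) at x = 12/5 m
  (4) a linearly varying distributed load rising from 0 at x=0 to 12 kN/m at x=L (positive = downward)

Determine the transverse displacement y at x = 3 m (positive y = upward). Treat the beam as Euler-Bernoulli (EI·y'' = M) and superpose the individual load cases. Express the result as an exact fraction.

Load 1 — uniform load w=3 kN/m over full span:
  y_1 = -wx(L³-2Lx²+x³)/(24EI) = -3·3·(4³-2·4·3²+3³)/(24·20000) = -57/160000 m
Load 2 — point force P=4 kN at a=1 m (b=L-a=3):
  y_2 = -Pa(L-x)(2Lx-a²-x²)/(6LEI)  [x>a] = -4·1·(4-3)·(2·4·3-1²-3²)/(6·4·20000) = -7/60000 m
Load 3 — applied couple M₀=-10 kN·m at a=12/5 m (b=L-a=8/5):
  y_3 = (M₀x³/(6L)-M₀(x-a)²/2+C₁x)/EI  [x>a] with C₁=M₀(3b²-L²)/(6L)=52/15 = ((-10)·3³/(6·4)-(-10)·(3-(12/5))²/2+(52/15)·3)/20000 = 19/400000 m
Load 4 — triangular load w₀=12 kN/m (0→w₀ over full span):
  y_4 = -w₀x(7L⁴-10L²x²+3x⁴)/(360LEI) = -12·3·(7·4⁴-10·4²·3²+3·3⁴)/(360·4·20000) = -119/160000 m
Superposition: y = Σ y_i = -1403/1200000 m ≈ -0.001169 m

y(3) = -1403/1200000 m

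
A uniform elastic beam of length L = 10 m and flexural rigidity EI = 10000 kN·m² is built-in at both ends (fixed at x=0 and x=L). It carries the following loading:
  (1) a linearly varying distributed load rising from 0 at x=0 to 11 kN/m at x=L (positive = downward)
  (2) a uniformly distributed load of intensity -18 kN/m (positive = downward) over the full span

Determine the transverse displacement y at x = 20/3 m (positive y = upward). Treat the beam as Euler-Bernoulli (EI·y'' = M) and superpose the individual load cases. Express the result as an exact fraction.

y(20/3) = 91/3645 m

Load 1 — triangular load w₀=11 kN/m (0→w₀ over full span):
  y_1 = -w₀x²(L-x)²(x+2L)/(120LEI) = -11·(20/3)²·(10-(20/3))²·((20/3)+2·10)/(120·10·10000) = -44/3645 m
Load 2 — uniform load w=-18 kN/m over full span:
  y_2 = -wx²(L-x)²/(24EI) = -(-18)·(20/3)²·(10-(20/3))²/(24·10000) = 1/27 m
Superposition: y = Σ y_i = 91/3645 m ≈ 0.024966 m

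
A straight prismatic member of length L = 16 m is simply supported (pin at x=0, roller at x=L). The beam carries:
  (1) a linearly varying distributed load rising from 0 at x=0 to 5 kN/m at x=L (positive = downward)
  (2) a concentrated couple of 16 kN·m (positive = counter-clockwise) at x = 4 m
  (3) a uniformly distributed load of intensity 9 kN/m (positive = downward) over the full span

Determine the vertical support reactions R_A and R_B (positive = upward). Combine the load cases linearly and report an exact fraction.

Load 1 — triangular load w₀=5 kN/m (0→w₀ over full span):
  R_A = w₀L/6 = 5·16/6 = 40/3 kN
  R_B = w₀L/3 = 5·16/3 = 80/3 kN
Load 2 — applied couple M₀=16 kN·m at a=4 m (b=L-a=12):
  R_A = M₀/L = 16/16 = 1 kN
  R_B = -M₀/L = -16/16 = -1 kN
Load 3 — uniform load w=9 kN/m over full span:
  R_A = wL/2 = 9·16/2 = 72 kN
  R_B = wL/2 = 9·16/2 = 72 kN
Superposition: R_A = 259/3 kN, R_B = 293/3 kN

R_A = 259/3 kN, R_B = 293/3 kN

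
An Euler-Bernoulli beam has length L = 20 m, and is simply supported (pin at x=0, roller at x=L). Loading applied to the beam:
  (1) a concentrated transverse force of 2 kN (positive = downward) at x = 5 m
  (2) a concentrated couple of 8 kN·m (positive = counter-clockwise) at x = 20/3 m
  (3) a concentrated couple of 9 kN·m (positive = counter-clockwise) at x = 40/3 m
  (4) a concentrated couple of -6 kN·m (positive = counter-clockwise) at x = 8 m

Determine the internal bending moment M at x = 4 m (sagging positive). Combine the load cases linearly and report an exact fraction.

Load 1 — point force P=2 kN at a=5 m (b=L-a=15):
  M_1 = Pbx/L  [x≤a] = 2·15·4/20 = 6 kN·m
Load 2 — applied couple M₀=8 kN·m at a=20/3 m (b=L-a=40/3):
  M_2 = M₀x/L  [x≤a] = 8·4/20 = 8/5 kN·m
Load 3 — applied couple M₀=9 kN·m at a=40/3 m (b=L-a=20/3):
  M_3 = M₀x/L  [x≤a] = 9·4/20 = 9/5 kN·m
Load 4 — applied couple M₀=-6 kN·m at a=8 m (b=L-a=12):
  M_4 = M₀x/L  [x≤a] = (-6)·4/20 = -6/5 kN·m
Superposition: M = Σ M_i = 41/5 kN·m ≈ 8.200000 kN·m

M(4) = 41/5 kN·m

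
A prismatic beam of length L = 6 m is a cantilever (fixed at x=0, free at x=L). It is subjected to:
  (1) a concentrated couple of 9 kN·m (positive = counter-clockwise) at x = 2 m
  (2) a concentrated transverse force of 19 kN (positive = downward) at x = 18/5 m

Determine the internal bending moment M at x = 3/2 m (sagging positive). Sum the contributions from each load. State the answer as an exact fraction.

M(3/2) = -309/10 kN·m

Load 1 — applied couple M₀=9 kN·m at a=2 m (b=L-a=4):
  M_1 = M₀  [x≤a] = 9 = 9 kN·m
Load 2 — point force P=19 kN at a=18/5 m (b=L-a=12/5):
  M_2 = -P(a-x)  [x≤a] = -19·((18/5)-(3/2)) = -399/10 kN·m
Superposition: M = Σ M_i = -309/10 kN·m ≈ -30.900000 kN·m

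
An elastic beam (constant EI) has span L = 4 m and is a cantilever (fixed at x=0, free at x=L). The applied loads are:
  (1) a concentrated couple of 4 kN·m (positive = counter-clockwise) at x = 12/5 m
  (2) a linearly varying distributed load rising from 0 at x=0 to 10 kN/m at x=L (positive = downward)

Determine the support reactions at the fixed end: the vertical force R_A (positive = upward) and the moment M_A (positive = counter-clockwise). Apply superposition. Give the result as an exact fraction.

R_A = 20 kN, M_A = 148/3 kN·m

Load 1 — applied couple M₀=4 kN·m at a=12/5 m (b=L-a=8/5):
  R_A = 0 kN
  M_A = -M₀ = -4 kN·m
Load 2 — triangular load w₀=10 kN/m (0→w₀ over full span):
  R_A = w₀L/2 = 10·4/2 = 20 kN
  M_A = w₀L²/3 = 10·4²/3 = 160/3 kN·m
Superposition: R_A = 20 kN, M_A = 148/3 kN·m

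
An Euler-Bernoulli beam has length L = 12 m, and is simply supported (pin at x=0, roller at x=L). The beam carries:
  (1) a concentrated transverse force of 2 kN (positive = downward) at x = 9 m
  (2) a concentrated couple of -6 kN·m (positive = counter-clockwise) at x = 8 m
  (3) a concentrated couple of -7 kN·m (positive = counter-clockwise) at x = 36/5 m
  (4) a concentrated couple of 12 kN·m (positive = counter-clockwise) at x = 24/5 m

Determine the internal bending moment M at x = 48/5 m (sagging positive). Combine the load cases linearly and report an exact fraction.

M(48/5) = 19/5 kN·m

Load 1 — point force P=2 kN at a=9 m (b=L-a=3):
  M_1 = Pa(L-x)/L  [x>a] = 2·9·(12-(48/5))/12 = 18/5 kN·m
Load 2 — applied couple M₀=-6 kN·m at a=8 m (b=L-a=4):
  M_2 = M₀x/L - M₀  [x>a] = (-6)·(48/5)/12 - (-6) = 6/5 kN·m
Load 3 — applied couple M₀=-7 kN·m at a=36/5 m (b=L-a=24/5):
  M_3 = M₀x/L - M₀  [x>a] = (-7)·(48/5)/12 - (-7) = 7/5 kN·m
Load 4 — applied couple M₀=12 kN·m at a=24/5 m (b=L-a=36/5):
  M_4 = M₀x/L - M₀  [x>a] = 12·(48/5)/12 - 12 = -12/5 kN·m
Superposition: M = Σ M_i = 19/5 kN·m ≈ 3.800000 kN·m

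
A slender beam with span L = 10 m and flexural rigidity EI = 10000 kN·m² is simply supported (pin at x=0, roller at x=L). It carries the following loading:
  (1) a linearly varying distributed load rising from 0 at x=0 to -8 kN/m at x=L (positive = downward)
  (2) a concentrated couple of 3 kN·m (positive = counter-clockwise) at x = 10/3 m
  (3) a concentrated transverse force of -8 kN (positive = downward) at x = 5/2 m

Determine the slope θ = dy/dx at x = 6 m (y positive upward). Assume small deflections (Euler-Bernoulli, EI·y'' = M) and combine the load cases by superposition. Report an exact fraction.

θ(6) = -10337/1800000 rad

Load 1 — triangular load w₀=-8 kN/m (0→w₀ over full span):
  θ_1 = -w₀(7L⁴-30L²x²+15x⁴)/(360LEI) = -(-8)·(7·10⁴-30·10²·6²+15·6⁴)/(360·10·10000) = -116/28125 rad
Load 2 — applied couple M₀=3 kN·m at a=10/3 m (b=L-a=20/3):
  θ_2 = (M₀x²/(2L)-M₀(x-a)+C₁)/EI  [x>a] with C₁=M₀(3b²-L²)/(6L)=5/3 = (3·6²/(2·10)-3·(6-(10/3))+(5/3))/10000 = -7/75000 rad
Load 3 — point force P=-8 kN at a=5/2 m (b=L-a=15/2):
  θ_3 = -Pa(2L²-6Lx+3x²+a²)/(6LEI)  [x>a] = -(-8)·(5/2)·(2·10²-6·10·6+3·6²+(5/2)²)/(6·10·10000) = -61/40000 rad
Superposition: θ = Σ θ_i = -10337/1800000 rad ≈ -0.005743 rad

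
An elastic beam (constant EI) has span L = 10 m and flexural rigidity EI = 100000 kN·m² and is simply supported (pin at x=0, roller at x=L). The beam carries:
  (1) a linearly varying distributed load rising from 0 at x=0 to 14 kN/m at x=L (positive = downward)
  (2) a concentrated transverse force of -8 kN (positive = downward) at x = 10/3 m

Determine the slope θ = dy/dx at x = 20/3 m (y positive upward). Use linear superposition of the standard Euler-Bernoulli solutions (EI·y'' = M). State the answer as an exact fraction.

Load 1 — triangular load w₀=14 kN/m (0→w₀ over full span):
  θ_1 = -w₀(7L⁴-30L²x²+15x⁴)/(360LEI) = -14·(7·10⁴-30·10²·(20/3)²+15·(20/3)⁴)/(360·10·100000) = 637/486000 rad
Load 2 — point force P=-8 kN at a=10/3 m (b=L-a=20/3):
  θ_2 = -Pa(2L²-6Lx+3x²+a²)/(6LEI)  [x>a] = -(-8)·(10/3)·(2·10²-6·10·(20/3)+3·(20/3)²+(10/3)²)/(6·10·100000) = -1/4050 rad
Superposition: θ = Σ θ_i = 517/486000 rad ≈ 0.001064 rad

θ(20/3) = 517/486000 rad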